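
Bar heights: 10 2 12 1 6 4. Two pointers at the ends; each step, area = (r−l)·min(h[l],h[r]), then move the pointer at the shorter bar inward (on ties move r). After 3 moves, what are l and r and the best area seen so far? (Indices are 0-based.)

[0,5] min(10,4)*5=20 best=20 * → r--
[0,4] min(10,6)*4=24 best=24 * → r--
[0,3] min(10,1)*3=3 best=24 → r--

l=0, r=2, best area=24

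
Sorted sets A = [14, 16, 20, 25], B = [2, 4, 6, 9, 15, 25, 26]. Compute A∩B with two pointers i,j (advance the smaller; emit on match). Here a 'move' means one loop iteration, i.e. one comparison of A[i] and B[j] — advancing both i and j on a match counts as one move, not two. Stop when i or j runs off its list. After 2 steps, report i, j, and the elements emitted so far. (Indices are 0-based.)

i=0, j=2, emitted=[]

[i=0,j=0] 14>2 → j++
[i=0,j=1] 14>4 → j++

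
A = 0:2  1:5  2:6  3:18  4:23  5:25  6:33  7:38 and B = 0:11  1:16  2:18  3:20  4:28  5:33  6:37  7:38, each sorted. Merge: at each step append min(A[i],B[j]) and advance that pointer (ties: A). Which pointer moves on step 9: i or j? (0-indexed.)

i

[i=0,j=0] A[i]=2<=B[j]=11 take 2 → i++
[i=1,j=0] A[i]=5<=B[j]=11 take 5 → i++
[i=2,j=0] A[i]=6<=B[j]=11 take 6 → i++
[i=3,j=0] A[i]=18>B[j]=11 take 11 → j++
[i=3,j=1] A[i]=18>B[j]=16 take 16 → j++
[i=3,j=2] A[i]=18<=B[j]=18 take 18 → i++
[i=4,j=2] A[i]=23>B[j]=18 take 18 → j++
[i=4,j=3] A[i]=23>B[j]=20 take 20 → j++
[i=4,j=4] A[i]=23<=B[j]=28 take 23 → i++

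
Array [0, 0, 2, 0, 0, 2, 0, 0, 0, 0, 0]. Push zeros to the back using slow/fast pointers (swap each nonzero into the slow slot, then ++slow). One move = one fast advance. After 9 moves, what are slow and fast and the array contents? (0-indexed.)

(s=0,f=0) a[fast]=0 → fast++
(s=0,f=1) a[fast]=0 → fast++
(s=0,f=2) a[fast]=2≠0 swap→a[0]=2 → slow++,fast++
(s=1,f=3) a[fast]=0 → fast++
(s=1,f=4) a[fast]=0 → fast++
(s=1,f=5) a[fast]=2≠0 swap→a[1]=2 → slow++,fast++
(s=2,f=6) a[fast]=0 → fast++
(s=2,f=7) a[fast]=0 → fast++
(s=2,f=8) a[fast]=0 → fast++

slow=2, fast=9, a=[2, 2, 0, 0, 0, 0, 0, 0, 0, 0, 0]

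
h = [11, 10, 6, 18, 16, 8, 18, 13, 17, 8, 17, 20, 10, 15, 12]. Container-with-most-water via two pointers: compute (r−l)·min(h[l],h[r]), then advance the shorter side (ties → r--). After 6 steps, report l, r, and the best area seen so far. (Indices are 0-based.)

l=3, r=11, best area=154

l=0 r=14: min(11,12)*14=154 best=154 *, l++
l=1 r=14: min(10,12)*13=130 best=154, l++
l=2 r=14: min(6,12)*12=72 best=154, l++
l=3 r=14: min(18,12)*11=132 best=154, r--
l=3 r=13: min(18,15)*10=150 best=154, r--
l=3 r=12: min(18,10)*9=90 best=154, r--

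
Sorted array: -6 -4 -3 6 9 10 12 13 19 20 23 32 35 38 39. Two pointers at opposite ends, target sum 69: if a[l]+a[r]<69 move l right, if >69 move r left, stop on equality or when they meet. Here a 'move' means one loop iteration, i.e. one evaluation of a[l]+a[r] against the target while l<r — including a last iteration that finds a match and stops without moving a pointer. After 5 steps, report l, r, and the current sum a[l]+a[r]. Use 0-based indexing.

l=0 r=14: -6+39=33 <69, l++
l=1 r=14: -4+39=35 <69, l++
l=2 r=14: -3+39=36 <69, l++
l=3 r=14: 6+39=45 <69, l++
l=4 r=14: 9+39=48 <69, l++

l=5, r=14, sum=49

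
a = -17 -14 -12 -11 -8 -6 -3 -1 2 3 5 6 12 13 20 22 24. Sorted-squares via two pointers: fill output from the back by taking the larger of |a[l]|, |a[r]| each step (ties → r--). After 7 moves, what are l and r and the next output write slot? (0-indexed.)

l=2, r=11, next write slot=9

l=0 r=16: |-17|<=|24| out[16]=576, r--
l=0 r=15: |-17|<=|22| out[15]=484, r--
l=0 r=14: |-17|<=|20| out[14]=400, r--
l=0 r=13: |-17|>|13| out[13]=289, l++
l=1 r=13: |-14|>|13| out[12]=196, l++
l=2 r=13: |-12|<=|13| out[11]=169, r--
l=2 r=12: |-12|<=|12| out[10]=144, r--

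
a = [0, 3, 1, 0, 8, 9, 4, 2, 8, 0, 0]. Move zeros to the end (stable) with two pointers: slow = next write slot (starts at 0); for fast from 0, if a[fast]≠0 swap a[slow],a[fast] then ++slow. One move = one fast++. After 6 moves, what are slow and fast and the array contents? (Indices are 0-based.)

(s=0,f=0) a[fast]=0 → fast++
(s=0,f=1) a[fast]=3≠0 swap→a[0]=3 → slow++,fast++
(s=1,f=2) a[fast]=1≠0 swap→a[1]=1 → slow++,fast++
(s=2,f=3) a[fast]=0 → fast++
(s=2,f=4) a[fast]=8≠0 swap→a[2]=8 → slow++,fast++
(s=3,f=5) a[fast]=9≠0 swap→a[3]=9 → slow++,fast++

slow=4, fast=6, a=[3, 1, 8, 9, 0, 0, 4, 2, 8, 0, 0]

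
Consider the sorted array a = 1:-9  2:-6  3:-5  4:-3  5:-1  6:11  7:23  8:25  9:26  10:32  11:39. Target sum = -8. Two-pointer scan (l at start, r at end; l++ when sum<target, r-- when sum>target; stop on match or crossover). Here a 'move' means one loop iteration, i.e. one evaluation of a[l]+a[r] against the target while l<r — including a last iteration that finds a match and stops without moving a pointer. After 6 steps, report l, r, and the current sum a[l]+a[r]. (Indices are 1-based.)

l=1, r=5, sum=-10

[1,11] -9+39=30 >-8 → r--
[1,10] -9+32=23 >-8 → r--
[1,9] -9+26=17 >-8 → r--
[1,8] -9+25=16 >-8 → r--
[1,7] -9+23=14 >-8 → r--
[1,6] -9+11=2 >-8 → r--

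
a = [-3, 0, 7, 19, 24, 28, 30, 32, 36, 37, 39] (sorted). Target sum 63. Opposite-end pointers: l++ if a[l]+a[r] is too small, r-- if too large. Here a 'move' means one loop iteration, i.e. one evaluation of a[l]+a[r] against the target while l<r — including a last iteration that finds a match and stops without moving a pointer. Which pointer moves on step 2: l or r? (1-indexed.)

l=1 r=11: -3+39=36 <63, l++
l=2 r=11: 0+39=39 <63, l++

l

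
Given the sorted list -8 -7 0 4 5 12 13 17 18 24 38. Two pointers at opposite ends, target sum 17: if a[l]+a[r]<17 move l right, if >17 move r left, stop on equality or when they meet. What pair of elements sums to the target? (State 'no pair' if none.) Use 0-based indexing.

(-7, 24)

[0,10] -8+38=30 >17 → r--
[0,9] -8+24=16 <17 → l++
[1,9] -7+24=17 → found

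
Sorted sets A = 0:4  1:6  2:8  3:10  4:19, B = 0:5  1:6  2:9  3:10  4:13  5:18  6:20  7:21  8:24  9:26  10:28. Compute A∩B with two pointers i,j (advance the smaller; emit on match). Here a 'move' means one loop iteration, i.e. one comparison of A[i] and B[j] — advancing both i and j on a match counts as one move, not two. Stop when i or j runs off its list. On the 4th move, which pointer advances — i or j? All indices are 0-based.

i=0 j=0: 4<5, i++
i=1 j=0: 6>5, j++
i=1 j=1: 6==6 emit, i++,j++
i=2 j=2: 8<9, i++

i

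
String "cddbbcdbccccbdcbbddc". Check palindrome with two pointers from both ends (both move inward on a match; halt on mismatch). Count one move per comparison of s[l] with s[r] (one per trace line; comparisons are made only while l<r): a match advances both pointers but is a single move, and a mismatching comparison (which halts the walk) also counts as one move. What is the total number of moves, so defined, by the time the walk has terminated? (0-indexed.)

l=0 r=19: 'c'=='c', l++,r--
l=1 r=18: 'd'=='d', l++,r--
l=2 r=17: 'd'=='d', l++,r--
l=3 r=16: 'b'=='b', l++,r--
l=4 r=15: 'b'=='b', l++,r--
l=5 r=14: 'c'=='c', l++,r--
l=6 r=13: 'd'=='d', l++,r--
l=7 r=12: 'b'=='b', l++,r--
l=8 r=11: 'c'=='c', l++,r--
l=9 r=10: 'c'=='c', l++,r--

10 moves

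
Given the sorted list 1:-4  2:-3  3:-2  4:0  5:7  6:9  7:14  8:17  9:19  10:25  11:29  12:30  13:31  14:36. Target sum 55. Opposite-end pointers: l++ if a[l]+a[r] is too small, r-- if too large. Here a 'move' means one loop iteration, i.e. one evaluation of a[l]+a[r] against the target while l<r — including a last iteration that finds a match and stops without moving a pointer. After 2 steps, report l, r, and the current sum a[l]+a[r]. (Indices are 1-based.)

l=3, r=14, sum=34

[1,14] -4+36=32 <55 → l++
[2,14] -3+36=33 <55 → l++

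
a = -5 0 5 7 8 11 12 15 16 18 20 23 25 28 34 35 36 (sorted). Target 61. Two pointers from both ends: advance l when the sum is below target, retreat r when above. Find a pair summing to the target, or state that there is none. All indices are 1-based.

l=1 r=17: -5+36=31 <61, l++
l=2 r=17: 0+36=36 <61, l++
l=3 r=17: 5+36=41 <61, l++
l=4 r=17: 7+36=43 <61, l++
l=5 r=17: 8+36=44 <61, l++
l=6 r=17: 11+36=47 <61, l++
l=7 r=17: 12+36=48 <61, l++
l=8 r=17: 15+36=51 <61, l++
l=9 r=17: 16+36=52 <61, l++
l=10 r=17: 18+36=54 <61, l++
l=11 r=17: 20+36=56 <61, l++
l=12 r=17: 23+36=59 <61, l++
l=13 r=17: 25+36=61, found

(25, 36)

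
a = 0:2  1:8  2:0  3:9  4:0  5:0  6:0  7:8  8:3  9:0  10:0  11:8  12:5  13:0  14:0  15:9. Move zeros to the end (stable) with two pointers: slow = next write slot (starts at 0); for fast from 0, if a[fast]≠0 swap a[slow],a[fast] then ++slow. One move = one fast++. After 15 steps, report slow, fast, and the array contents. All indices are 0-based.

slow=7, fast=15, a=[2, 8, 9, 8, 3, 8, 5, 0, 0, 0, 0, 0, 0, 0, 0, 9]

slow=0 fast=0: a[fast]=2≠0 swap→a[0]=2, slow++,fast++
slow=1 fast=1: a[fast]=8≠0 swap→a[1]=8, slow++,fast++
slow=2 fast=2: a[fast]=0, fast++
slow=2 fast=3: a[fast]=9≠0 swap→a[2]=9, slow++,fast++
slow=3 fast=4: a[fast]=0, fast++
slow=3 fast=5: a[fast]=0, fast++
slow=3 fast=6: a[fast]=0, fast++
slow=3 fast=7: a[fast]=8≠0 swap→a[3]=8, slow++,fast++
slow=4 fast=8: a[fast]=3≠0 swap→a[4]=3, slow++,fast++
slow=5 fast=9: a[fast]=0, fast++
slow=5 fast=10: a[fast]=0, fast++
slow=5 fast=11: a[fast]=8≠0 swap→a[5]=8, slow++,fast++
slow=6 fast=12: a[fast]=5≠0 swap→a[6]=5, slow++,fast++
slow=7 fast=13: a[fast]=0, fast++
slow=7 fast=14: a[fast]=0, fast++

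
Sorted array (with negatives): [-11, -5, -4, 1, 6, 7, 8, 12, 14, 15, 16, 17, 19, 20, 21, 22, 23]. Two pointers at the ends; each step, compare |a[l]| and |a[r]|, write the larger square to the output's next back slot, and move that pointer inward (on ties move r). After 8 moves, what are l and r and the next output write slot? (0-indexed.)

l=0, r=8, next write slot=8

l=0 r=16: |-11|<=|23| out[16]=529, r--
l=0 r=15: |-11|<=|22| out[15]=484, r--
l=0 r=14: |-11|<=|21| out[14]=441, r--
l=0 r=13: |-11|<=|20| out[13]=400, r--
l=0 r=12: |-11|<=|19| out[12]=361, r--
l=0 r=11: |-11|<=|17| out[11]=289, r--
l=0 r=10: |-11|<=|16| out[10]=256, r--
l=0 r=9: |-11|<=|15| out[9]=225, r--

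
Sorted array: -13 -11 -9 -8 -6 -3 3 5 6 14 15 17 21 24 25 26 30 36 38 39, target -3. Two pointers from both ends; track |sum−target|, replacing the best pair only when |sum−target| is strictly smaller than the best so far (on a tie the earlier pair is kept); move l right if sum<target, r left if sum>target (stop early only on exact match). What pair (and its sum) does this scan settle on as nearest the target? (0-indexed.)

pair (-9, 6) with sum -3 (|Δ|=0)

l=0 r=19: -13+39=26 d=29 *, r--
l=0 r=18: -13+38=25 d=28 *, r--
l=0 r=17: -13+36=23 d=26 *, r--
l=0 r=16: -13+30=17 d=20 *, r--
l=0 r=15: -13+26=13 d=16 *, r--
l=0 r=14: -13+25=12 d=15 *, r--
l=0 r=13: -13+24=11 d=14 *, r--
l=0 r=12: -13+21=8 d=11 *, r--
l=0 r=11: -13+17=4 d=7 *, r--
l=0 r=10: -13+15=2 d=5 *, r--
l=0 r=9: -13+14=1 d=4 *, r--
l=0 r=8: -13+6=-7 d=4, l++
l=1 r=8: -11+6=-5 d=2 *, l++
l=2 r=8: -9+6=-3 d=0 *, stop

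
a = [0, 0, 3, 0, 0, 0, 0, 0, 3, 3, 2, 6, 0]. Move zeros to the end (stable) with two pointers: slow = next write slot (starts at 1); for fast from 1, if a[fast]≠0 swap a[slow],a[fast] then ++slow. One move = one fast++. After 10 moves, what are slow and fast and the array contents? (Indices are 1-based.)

slow=1 fast=1: a[fast]=0, fast++
slow=1 fast=2: a[fast]=0, fast++
slow=1 fast=3: a[fast]=3≠0 swap→a[1]=3, slow++,fast++
slow=2 fast=4: a[fast]=0, fast++
slow=2 fast=5: a[fast]=0, fast++
slow=2 fast=6: a[fast]=0, fast++
slow=2 fast=7: a[fast]=0, fast++
slow=2 fast=8: a[fast]=0, fast++
slow=2 fast=9: a[fast]=3≠0 swap→a[2]=3, slow++,fast++
slow=3 fast=10: a[fast]=3≠0 swap→a[3]=3, slow++,fast++

slow=4, fast=11, a=[3, 3, 3, 0, 0, 0, 0, 0, 0, 0, 2, 6, 0]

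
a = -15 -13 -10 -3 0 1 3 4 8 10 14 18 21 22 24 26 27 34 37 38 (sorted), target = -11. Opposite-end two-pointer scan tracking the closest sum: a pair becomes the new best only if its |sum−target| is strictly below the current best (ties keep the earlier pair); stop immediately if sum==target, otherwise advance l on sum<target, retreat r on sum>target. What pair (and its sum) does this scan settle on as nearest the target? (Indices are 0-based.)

l=0 r=19: -15+38=23 d=34 *, r--
l=0 r=18: -15+37=22 d=33 *, r--
l=0 r=17: -15+34=19 d=30 *, r--
l=0 r=16: -15+27=12 d=23 *, r--
l=0 r=15: -15+26=11 d=22 *, r--
l=0 r=14: -15+24=9 d=20 *, r--
l=0 r=13: -15+22=7 d=18 *, r--
l=0 r=12: -15+21=6 d=17 *, r--
l=0 r=11: -15+18=3 d=14 *, r--
l=0 r=10: -15+14=-1 d=10 *, r--
l=0 r=9: -15+10=-5 d=6 *, r--
l=0 r=8: -15+8=-7 d=4 *, r--
l=0 r=7: -15+4=-11 d=0 *, stop

pair (-15, 4) with sum -11 (|Δ|=0)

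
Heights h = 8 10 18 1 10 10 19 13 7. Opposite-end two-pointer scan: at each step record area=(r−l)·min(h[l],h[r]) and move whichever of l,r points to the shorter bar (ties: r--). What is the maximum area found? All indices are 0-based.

l=0 r=8: min(8,7)*8=56 best=56 *, r--
l=0 r=7: min(8,13)*7=56 best=56, l++
l=1 r=7: min(10,13)*6=60 best=60 *, l++
l=2 r=7: min(18,13)*5=65 best=65 *, r--
l=2 r=6: min(18,19)*4=72 best=72 *, l++
l=3 r=6: min(1,19)*3=3 best=72, l++
l=4 r=6: min(10,19)*2=20 best=72, l++
l=5 r=6: min(10,19)*1=10 best=72, l++

max area = 72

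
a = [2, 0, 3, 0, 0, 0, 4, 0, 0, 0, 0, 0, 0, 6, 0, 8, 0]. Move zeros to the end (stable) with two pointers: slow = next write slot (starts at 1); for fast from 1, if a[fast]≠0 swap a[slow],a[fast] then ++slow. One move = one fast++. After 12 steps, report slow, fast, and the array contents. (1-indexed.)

slow=1 fast=1: a[fast]=2≠0 swap→a[1]=2, slow++,fast++
slow=2 fast=2: a[fast]=0, fast++
slow=2 fast=3: a[fast]=3≠0 swap→a[2]=3, slow++,fast++
slow=3 fast=4: a[fast]=0, fast++
slow=3 fast=5: a[fast]=0, fast++
slow=3 fast=6: a[fast]=0, fast++
slow=3 fast=7: a[fast]=4≠0 swap→a[3]=4, slow++,fast++
slow=4 fast=8: a[fast]=0, fast++
slow=4 fast=9: a[fast]=0, fast++
slow=4 fast=10: a[fast]=0, fast++
slow=4 fast=11: a[fast]=0, fast++
slow=4 fast=12: a[fast]=0, fast++

slow=4, fast=13, a=[2, 3, 4, 0, 0, 0, 0, 0, 0, 0, 0, 0, 0, 6, 0, 8, 0]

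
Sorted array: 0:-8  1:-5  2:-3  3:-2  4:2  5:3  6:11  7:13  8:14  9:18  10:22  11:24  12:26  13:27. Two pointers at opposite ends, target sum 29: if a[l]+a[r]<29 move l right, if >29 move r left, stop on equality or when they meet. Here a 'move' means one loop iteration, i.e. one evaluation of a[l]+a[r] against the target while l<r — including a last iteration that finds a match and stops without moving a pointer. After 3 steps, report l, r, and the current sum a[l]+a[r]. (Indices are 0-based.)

[0,13] -8+27=19 <29 → l++
[1,13] -5+27=22 <29 → l++
[2,13] -3+27=24 <29 → l++

l=3, r=13, sum=25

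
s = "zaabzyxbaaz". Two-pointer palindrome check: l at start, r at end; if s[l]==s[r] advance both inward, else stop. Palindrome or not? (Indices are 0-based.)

not a palindrome (mismatch at 4,6)

l=0 r=10: 'z'=='z', l++,r--
l=1 r=9: 'a'=='a', l++,r--
l=2 r=8: 'a'=='a', l++,r--
l=3 r=7: 'b'=='b', l++,r--
l=4 r=6: 'z'!='x', stop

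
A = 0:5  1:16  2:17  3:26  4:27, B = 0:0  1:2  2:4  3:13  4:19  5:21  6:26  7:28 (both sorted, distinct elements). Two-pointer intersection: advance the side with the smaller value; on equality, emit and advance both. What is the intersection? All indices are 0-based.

intersection = [26]

i=0 j=0: 5>0, j++
i=0 j=1: 5>2, j++
i=0 j=2: 5>4, j++
i=0 j=3: 5<13, i++
i=1 j=3: 16>13, j++
i=1 j=4: 16<19, i++
i=2 j=4: 17<19, i++
i=3 j=4: 26>19, j++
i=3 j=5: 26>21, j++
i=3 j=6: 26==26 emit, i++,j++
i=4 j=7: 27<28, i++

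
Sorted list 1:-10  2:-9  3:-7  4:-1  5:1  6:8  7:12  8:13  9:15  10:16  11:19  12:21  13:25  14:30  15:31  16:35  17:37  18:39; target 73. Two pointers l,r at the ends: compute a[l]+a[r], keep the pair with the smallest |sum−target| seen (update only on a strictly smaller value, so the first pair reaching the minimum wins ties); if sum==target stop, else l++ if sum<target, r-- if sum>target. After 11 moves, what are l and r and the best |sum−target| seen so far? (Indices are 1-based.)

l=12, r=18, best |Δ|=15

[1,18] -10+39=29 d=44 * → l++
[2,18] -9+39=30 d=43 * → l++
[3,18] -7+39=32 d=41 * → l++
[4,18] -1+39=38 d=35 * → l++
[5,18] 1+39=40 d=33 * → l++
[6,18] 8+39=47 d=26 * → l++
[7,18] 12+39=51 d=22 * → l++
[8,18] 13+39=52 d=21 * → l++
[9,18] 15+39=54 d=19 * → l++
[10,18] 16+39=55 d=18 * → l++
[11,18] 19+39=58 d=15 * → l++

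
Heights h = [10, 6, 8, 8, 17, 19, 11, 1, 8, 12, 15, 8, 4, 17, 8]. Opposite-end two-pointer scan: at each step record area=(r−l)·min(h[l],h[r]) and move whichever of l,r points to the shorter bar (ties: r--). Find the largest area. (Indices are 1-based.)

max area = 153

l=1 r=15: min(10,8)*14=112 best=112 *, r--
l=1 r=14: min(10,17)*13=130 best=130 *, l++
l=2 r=14: min(6,17)*12=72 best=130, l++
l=3 r=14: min(8,17)*11=88 best=130, l++
l=4 r=14: min(8,17)*10=80 best=130, l++
l=5 r=14: min(17,17)*9=153 best=153 *, r--
l=5 r=13: min(17,4)*8=32 best=153, r--
l=5 r=12: min(17,8)*7=56 best=153, r--
l=5 r=11: min(17,15)*6=90 best=153, r--
l=5 r=10: min(17,12)*5=60 best=153, r--
l=5 r=9: min(17,8)*4=32 best=153, r--
l=5 r=8: min(17,1)*3=3 best=153, r--
l=5 r=7: min(17,11)*2=22 best=153, r--
l=5 r=6: min(17,19)*1=17 best=153, l++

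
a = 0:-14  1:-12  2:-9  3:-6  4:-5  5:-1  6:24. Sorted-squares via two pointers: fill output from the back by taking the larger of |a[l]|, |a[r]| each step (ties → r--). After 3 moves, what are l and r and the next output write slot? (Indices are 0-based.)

l=0 r=6: |-14|<=|24| out[6]=576, r--
l=0 r=5: |-14|>|-1| out[5]=196, l++
l=1 r=5: |-12|>|-1| out[4]=144, l++

l=2, r=5, next write slot=3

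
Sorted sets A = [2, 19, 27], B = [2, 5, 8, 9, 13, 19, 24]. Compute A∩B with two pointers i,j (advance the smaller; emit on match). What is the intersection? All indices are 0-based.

[i=0,j=0] 2==2 emit → i++,j++
[i=1,j=1] 19>5 → j++
[i=1,j=2] 19>8 → j++
[i=1,j=3] 19>9 → j++
[i=1,j=4] 19>13 → j++
[i=1,j=5] 19==19 emit → i++,j++
[i=2,j=6] 27>24 → j++

intersection = [2, 19]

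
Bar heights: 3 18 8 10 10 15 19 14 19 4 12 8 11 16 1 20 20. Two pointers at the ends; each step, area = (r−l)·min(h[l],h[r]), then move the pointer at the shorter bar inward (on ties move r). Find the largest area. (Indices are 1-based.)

max area = 270

[1,17] min(3,20)*16=48 best=48 * → l++
[2,17] min(18,20)*15=270 best=270 * → l++
[3,17] min(8,20)*14=112 best=270 → l++
[4,17] min(10,20)*13=130 best=270 → l++
[5,17] min(10,20)*12=120 best=270 → l++
[6,17] min(15,20)*11=165 best=270 → l++
[7,17] min(19,20)*10=190 best=270 → l++
[8,17] min(14,20)*9=126 best=270 → l++
[9,17] min(19,20)*8=152 best=270 → l++
[10,17] min(4,20)*7=28 best=270 → l++
[11,17] min(12,20)*6=72 best=270 → l++
[12,17] min(8,20)*5=40 best=270 → l++
[13,17] min(11,20)*4=44 best=270 → l++
[14,17] min(16,20)*3=48 best=270 → l++
[15,17] min(1,20)*2=2 best=270 → l++
[16,17] min(20,20)*1=20 best=270 → r--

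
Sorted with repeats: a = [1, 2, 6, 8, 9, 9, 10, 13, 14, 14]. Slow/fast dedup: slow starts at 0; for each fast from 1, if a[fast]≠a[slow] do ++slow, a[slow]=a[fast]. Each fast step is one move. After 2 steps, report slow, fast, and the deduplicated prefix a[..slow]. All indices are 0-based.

slow=2, fast=3, prefix=[1, 2, 6]

(s=0,f=1) a[fast]=2≠a[slow]=1 write a[1]=2 → slow++,fast++
(s=1,f=2) a[fast]=6≠a[slow]=2 write a[2]=6 → slow++,fast++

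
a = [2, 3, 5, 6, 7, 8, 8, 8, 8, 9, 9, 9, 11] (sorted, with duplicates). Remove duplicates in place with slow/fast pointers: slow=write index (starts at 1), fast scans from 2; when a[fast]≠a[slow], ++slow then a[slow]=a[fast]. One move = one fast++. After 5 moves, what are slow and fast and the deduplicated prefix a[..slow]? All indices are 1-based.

slow=6, fast=7, prefix=[2, 3, 5, 6, 7, 8]

(s=1,f=2) a[fast]=3≠a[slow]=2 write a[2]=3 → slow++,fast++
(s=2,f=3) a[fast]=5≠a[slow]=3 write a[3]=5 → slow++,fast++
(s=3,f=4) a[fast]=6≠a[slow]=5 write a[4]=6 → slow++,fast++
(s=4,f=5) a[fast]=7≠a[slow]=6 write a[5]=7 → slow++,fast++
(s=5,f=6) a[fast]=8≠a[slow]=7 write a[6]=8 → slow++,fast++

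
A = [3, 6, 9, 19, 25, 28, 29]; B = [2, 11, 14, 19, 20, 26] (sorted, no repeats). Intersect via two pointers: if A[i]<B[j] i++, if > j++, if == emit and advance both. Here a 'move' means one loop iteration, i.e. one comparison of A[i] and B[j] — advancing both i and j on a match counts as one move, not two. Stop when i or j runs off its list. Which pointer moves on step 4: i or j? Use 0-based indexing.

i=0 j=0: 3>2, j++
i=0 j=1: 3<11, i++
i=1 j=1: 6<11, i++
i=2 j=1: 9<11, i++

i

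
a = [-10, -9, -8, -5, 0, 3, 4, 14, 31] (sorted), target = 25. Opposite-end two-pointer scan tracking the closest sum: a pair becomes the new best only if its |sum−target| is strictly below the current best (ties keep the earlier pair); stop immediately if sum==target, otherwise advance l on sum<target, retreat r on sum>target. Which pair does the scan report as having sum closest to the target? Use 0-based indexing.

l=0 r=8: -10+31=21 d=4 *, l++
l=1 r=8: -9+31=22 d=3 *, l++
l=2 r=8: -8+31=23 d=2 *, l++
l=3 r=8: -5+31=26 d=1 *, r--
l=3 r=7: -5+14=9 d=16, l++
l=4 r=7: 0+14=14 d=11, l++
l=5 r=7: 3+14=17 d=8, l++
l=6 r=7: 4+14=18 d=7, l++

pair (-5, 31) with sum 26 (|Δ|=1)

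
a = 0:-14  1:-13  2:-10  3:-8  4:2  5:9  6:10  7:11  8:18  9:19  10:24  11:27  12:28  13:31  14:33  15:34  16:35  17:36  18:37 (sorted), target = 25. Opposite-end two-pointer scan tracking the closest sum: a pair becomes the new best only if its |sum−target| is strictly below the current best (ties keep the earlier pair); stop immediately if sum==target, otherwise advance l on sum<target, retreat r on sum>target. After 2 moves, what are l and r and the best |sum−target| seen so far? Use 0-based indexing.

[0,18] -14+37=23 d=2 * → l++
[1,18] -13+37=24 d=1 * → l++

l=2, r=18, best |Δ|=1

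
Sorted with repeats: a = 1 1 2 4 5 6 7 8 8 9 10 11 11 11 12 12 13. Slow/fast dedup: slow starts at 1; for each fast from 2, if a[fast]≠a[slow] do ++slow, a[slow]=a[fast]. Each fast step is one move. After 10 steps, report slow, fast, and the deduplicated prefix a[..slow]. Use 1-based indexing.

slow=9, fast=12, prefix=[1, 2, 4, 5, 6, 7, 8, 9, 10]

(s=1,f=2) a[fast]=1=a[slow] dup → fast++
(s=1,f=3) a[fast]=2≠a[slow]=1 write a[2]=2 → slow++,fast++
(s=2,f=4) a[fast]=4≠a[slow]=2 write a[3]=4 → slow++,fast++
(s=3,f=5) a[fast]=5≠a[slow]=4 write a[4]=5 → slow++,fast++
(s=4,f=6) a[fast]=6≠a[slow]=5 write a[5]=6 → slow++,fast++
(s=5,f=7) a[fast]=7≠a[slow]=6 write a[6]=7 → slow++,fast++
(s=6,f=8) a[fast]=8≠a[slow]=7 write a[7]=8 → slow++,fast++
(s=7,f=9) a[fast]=8=a[slow] dup → fast++
(s=7,f=10) a[fast]=9≠a[slow]=8 write a[8]=9 → slow++,fast++
(s=8,f=11) a[fast]=10≠a[slow]=9 write a[9]=10 → slow++,fast++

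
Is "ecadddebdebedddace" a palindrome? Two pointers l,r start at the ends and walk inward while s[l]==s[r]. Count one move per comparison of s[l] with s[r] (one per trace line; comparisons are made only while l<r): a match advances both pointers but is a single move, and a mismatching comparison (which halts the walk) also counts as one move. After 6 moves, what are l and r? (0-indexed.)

[0,17] 'e'=='e' → l++,r--
[1,16] 'c'=='c' → l++,r--
[2,15] 'a'=='a' → l++,r--
[3,14] 'd'=='d' → l++,r--
[4,13] 'd'=='d' → l++,r--
[5,12] 'd'=='d' → l++,r--

l=6, r=11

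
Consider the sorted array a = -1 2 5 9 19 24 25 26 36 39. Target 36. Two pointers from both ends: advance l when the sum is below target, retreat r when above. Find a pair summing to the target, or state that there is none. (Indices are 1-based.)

no pair

l=1 r=10: -1+39=38 >36, r--
l=1 r=9: -1+36=35 <36, l++
l=2 r=9: 2+36=38 >36, r--
l=2 r=8: 2+26=28 <36, l++
l=3 r=8: 5+26=31 <36, l++
l=4 r=8: 9+26=35 <36, l++
l=5 r=8: 19+26=45 >36, r--
l=5 r=7: 19+25=44 >36, r--
l=5 r=6: 19+24=43 >36, r--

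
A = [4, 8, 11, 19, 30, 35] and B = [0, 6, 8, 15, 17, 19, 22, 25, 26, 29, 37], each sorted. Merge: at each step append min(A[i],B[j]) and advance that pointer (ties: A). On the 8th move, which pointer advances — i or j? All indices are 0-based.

j

[i=0,j=0] A[i]=4>B[j]=0 take 0 → j++
[i=0,j=1] A[i]=4<=B[j]=6 take 4 → i++
[i=1,j=1] A[i]=8>B[j]=6 take 6 → j++
[i=1,j=2] A[i]=8<=B[j]=8 take 8 → i++
[i=2,j=2] A[i]=11>B[j]=8 take 8 → j++
[i=2,j=3] A[i]=11<=B[j]=15 take 11 → i++
[i=3,j=3] A[i]=19>B[j]=15 take 15 → j++
[i=3,j=4] A[i]=19>B[j]=17 take 17 → j++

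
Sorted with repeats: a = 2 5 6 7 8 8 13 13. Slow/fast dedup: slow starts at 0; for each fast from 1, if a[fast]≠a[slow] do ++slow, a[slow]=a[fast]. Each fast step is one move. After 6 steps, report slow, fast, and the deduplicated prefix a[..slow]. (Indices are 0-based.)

slow=5, fast=7, prefix=[2, 5, 6, 7, 8, 13]

(s=0,f=1) a[fast]=5≠a[slow]=2 write a[1]=5 → slow++,fast++
(s=1,f=2) a[fast]=6≠a[slow]=5 write a[2]=6 → slow++,fast++
(s=2,f=3) a[fast]=7≠a[slow]=6 write a[3]=7 → slow++,fast++
(s=3,f=4) a[fast]=8≠a[slow]=7 write a[4]=8 → slow++,fast++
(s=4,f=5) a[fast]=8=a[slow] dup → fast++
(s=4,f=6) a[fast]=13≠a[slow]=8 write a[5]=13 → slow++,fast++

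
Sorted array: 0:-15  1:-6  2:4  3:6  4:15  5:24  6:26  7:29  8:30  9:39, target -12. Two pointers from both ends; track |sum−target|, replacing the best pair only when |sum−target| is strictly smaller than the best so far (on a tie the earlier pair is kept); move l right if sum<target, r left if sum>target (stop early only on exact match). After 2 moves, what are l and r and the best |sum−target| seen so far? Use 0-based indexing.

[0,9] -15+39=24 d=36 * → r--
[0,8] -15+30=15 d=27 * → r--

l=0, r=7, best |Δ|=27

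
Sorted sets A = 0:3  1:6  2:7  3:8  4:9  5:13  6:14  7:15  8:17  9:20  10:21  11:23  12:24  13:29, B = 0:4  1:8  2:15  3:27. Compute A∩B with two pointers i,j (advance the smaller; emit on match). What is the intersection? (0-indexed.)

i=0 j=0: 3<4, i++
i=1 j=0: 6>4, j++
i=1 j=1: 6<8, i++
i=2 j=1: 7<8, i++
i=3 j=1: 8==8 emit, i++,j++
i=4 j=2: 9<15, i++
i=5 j=2: 13<15, i++
i=6 j=2: 14<15, i++
i=7 j=2: 15==15 emit, i++,j++
i=8 j=3: 17<27, i++
i=9 j=3: 20<27, i++
i=10 j=3: 21<27, i++
i=11 j=3: 23<27, i++
i=12 j=3: 24<27, i++
i=13 j=3: 29>27, j++

intersection = [8, 15]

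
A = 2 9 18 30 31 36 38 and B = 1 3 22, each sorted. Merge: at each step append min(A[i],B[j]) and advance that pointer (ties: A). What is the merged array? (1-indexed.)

i=1 j=1: A[i]=2>B[j]=1 take 1, j++
i=1 j=2: A[i]=2<=B[j]=3 take 2, i++
i=2 j=2: A[i]=9>B[j]=3 take 3, j++
i=2 j=3: A[i]=9<=B[j]=22 take 9, i++
i=3 j=3: A[i]=18<=B[j]=22 take 18, i++
i=4 j=3: A[i]=30>B[j]=22 take 22, j++
i=4 j=4: B done, take A[i]=30, i++
i=5 j=4: B done, take A[i]=31, i++
i=6 j=4: B done, take A[i]=36, i++
i=7 j=4: B done, take A[i]=38, i++

[1, 2, 3, 9, 18, 22, 30, 31, 36, 38]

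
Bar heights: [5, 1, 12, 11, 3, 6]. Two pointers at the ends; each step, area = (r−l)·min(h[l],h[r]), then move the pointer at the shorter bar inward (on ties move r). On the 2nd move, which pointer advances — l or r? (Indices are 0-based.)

l

[0,5] min(5,6)*5=25 best=25 * → l++
[1,5] min(1,6)*4=4 best=25 → l++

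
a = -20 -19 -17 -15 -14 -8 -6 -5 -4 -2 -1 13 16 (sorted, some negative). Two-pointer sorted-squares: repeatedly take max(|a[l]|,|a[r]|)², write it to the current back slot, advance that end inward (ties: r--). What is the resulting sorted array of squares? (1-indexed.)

[1,13] |-20|>|16| out[13]=400 → l++
[2,13] |-19|>|16| out[12]=361 → l++
[3,13] |-17|>|16| out[11]=289 → l++
[4,13] |-15|<=|16| out[10]=256 → r--
[4,12] |-15|>|13| out[9]=225 → l++
[5,12] |-14|>|13| out[8]=196 → l++
[6,12] |-8|<=|13| out[7]=169 → r--
[6,11] |-8|>|-1| out[6]=64 → l++
[7,11] |-6|>|-1| out[5]=36 → l++
[8,11] |-5|>|-1| out[4]=25 → l++
[9,11] |-4|>|-1| out[3]=16 → l++
[10,11] |-2|>|-1| out[2]=4 → l++
[11,11] |-1|<=|-1| out[1]=1 → r--

[1, 4, 16, 25, 36, 64, 169, 196, 225, 256, 289, 361, 400]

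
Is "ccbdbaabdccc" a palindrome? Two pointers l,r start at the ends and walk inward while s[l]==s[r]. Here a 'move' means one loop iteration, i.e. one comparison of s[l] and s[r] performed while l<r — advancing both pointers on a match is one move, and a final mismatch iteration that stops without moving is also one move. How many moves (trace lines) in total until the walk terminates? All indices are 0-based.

3 moves

l=0 r=11: 'c'=='c', l++,r--
l=1 r=10: 'c'=='c', l++,r--
l=2 r=9: 'b'!='c', stop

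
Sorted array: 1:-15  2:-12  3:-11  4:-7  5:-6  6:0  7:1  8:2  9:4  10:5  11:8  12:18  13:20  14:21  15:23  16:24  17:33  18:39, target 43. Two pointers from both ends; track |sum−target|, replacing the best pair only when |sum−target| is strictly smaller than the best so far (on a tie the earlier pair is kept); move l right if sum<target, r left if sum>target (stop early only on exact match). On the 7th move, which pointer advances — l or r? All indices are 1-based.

l

[1,18] -15+39=24 d=19 * → l++
[2,18] -12+39=27 d=16 * → l++
[3,18] -11+39=28 d=15 * → l++
[4,18] -7+39=32 d=11 * → l++
[5,18] -6+39=33 d=10 * → l++
[6,18] 0+39=39 d=4 * → l++
[7,18] 1+39=40 d=3 * → l++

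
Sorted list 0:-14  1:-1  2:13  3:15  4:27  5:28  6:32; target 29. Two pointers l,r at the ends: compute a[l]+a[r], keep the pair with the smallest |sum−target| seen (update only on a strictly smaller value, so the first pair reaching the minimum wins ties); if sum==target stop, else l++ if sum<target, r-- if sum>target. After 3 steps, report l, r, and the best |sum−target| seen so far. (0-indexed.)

l=0 r=6: -14+32=18 d=11 *, l++
l=1 r=6: -1+32=31 d=2 *, r--
l=1 r=5: -1+28=27 d=2, l++

l=2, r=5, best |Δ|=2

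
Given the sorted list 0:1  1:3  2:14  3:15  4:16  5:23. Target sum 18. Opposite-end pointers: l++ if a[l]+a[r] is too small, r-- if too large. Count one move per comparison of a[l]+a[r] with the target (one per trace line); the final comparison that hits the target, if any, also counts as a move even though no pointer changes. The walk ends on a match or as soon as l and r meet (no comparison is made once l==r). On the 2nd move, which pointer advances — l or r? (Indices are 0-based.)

l

l=0 r=5: 1+23=24 >18, r--
l=0 r=4: 1+16=17 <18, l++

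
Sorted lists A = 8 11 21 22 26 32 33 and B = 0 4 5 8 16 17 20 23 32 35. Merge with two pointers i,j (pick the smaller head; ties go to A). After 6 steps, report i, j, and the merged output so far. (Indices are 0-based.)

i=2, j=4, merged so far=[0, 4, 5, 8, 8, 11]

i=0 j=0: A[i]=8>B[j]=0 take 0, j++
i=0 j=1: A[i]=8>B[j]=4 take 4, j++
i=0 j=2: A[i]=8>B[j]=5 take 5, j++
i=0 j=3: A[i]=8<=B[j]=8 take 8, i++
i=1 j=3: A[i]=11>B[j]=8 take 8, j++
i=1 j=4: A[i]=11<=B[j]=16 take 11, i++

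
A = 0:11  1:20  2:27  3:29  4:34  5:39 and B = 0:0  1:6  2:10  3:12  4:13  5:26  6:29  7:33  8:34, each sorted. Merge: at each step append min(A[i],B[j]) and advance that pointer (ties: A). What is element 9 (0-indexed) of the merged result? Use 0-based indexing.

i=0 j=0: A[i]=11>B[j]=0 take 0, j++
i=0 j=1: A[i]=11>B[j]=6 take 6, j++
i=0 j=2: A[i]=11>B[j]=10 take 10, j++
i=0 j=3: A[i]=11<=B[j]=12 take 11, i++
i=1 j=3: A[i]=20>B[j]=12 take 12, j++
i=1 j=4: A[i]=20>B[j]=13 take 13, j++
i=1 j=5: A[i]=20<=B[j]=26 take 20, i++
i=2 j=5: A[i]=27>B[j]=26 take 26, j++
i=2 j=6: A[i]=27<=B[j]=29 take 27, i++
i=3 j=6: A[i]=29<=B[j]=29 take 29, i++
i=4 j=6: A[i]=34>B[j]=29 take 29, j++
i=4 j=7: A[i]=34>B[j]=33 take 33, j++
i=4 j=8: A[i]=34<=B[j]=34 take 34, i++
i=5 j=8: A[i]=39>B[j]=34 take 34, j++
i=5 j=9: B done, take A[i]=39, i++

merged[9] = 29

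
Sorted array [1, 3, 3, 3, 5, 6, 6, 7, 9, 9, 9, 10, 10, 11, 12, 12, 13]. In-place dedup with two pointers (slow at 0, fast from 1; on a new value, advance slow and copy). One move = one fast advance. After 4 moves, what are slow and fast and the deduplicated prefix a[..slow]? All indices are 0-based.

slow=2, fast=5, prefix=[1, 3, 5]

slow=0 fast=1: a[fast]=3≠a[slow]=1 write a[1]=3, slow++,fast++
slow=1 fast=2: a[fast]=3=a[slow] dup, fast++
slow=1 fast=3: a[fast]=3=a[slow] dup, fast++
slow=1 fast=4: a[fast]=5≠a[slow]=3 write a[2]=5, slow++,fast++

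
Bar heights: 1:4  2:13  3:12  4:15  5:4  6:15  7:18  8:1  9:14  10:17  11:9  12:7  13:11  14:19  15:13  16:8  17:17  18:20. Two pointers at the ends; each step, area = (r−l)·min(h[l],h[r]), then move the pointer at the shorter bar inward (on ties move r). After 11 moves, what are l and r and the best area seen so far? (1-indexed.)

l=1 r=18: min(4,20)*17=68 best=68 *, l++
l=2 r=18: min(13,20)*16=208 best=208 *, l++
l=3 r=18: min(12,20)*15=180 best=208, l++
l=4 r=18: min(15,20)*14=210 best=210 *, l++
l=5 r=18: min(4,20)*13=52 best=210, l++
l=6 r=18: min(15,20)*12=180 best=210, l++
l=7 r=18: min(18,20)*11=198 best=210, l++
l=8 r=18: min(1,20)*10=10 best=210, l++
l=9 r=18: min(14,20)*9=126 best=210, l++
l=10 r=18: min(17,20)*8=136 best=210, l++
l=11 r=18: min(9,20)*7=63 best=210, l++

l=12, r=18, best area=210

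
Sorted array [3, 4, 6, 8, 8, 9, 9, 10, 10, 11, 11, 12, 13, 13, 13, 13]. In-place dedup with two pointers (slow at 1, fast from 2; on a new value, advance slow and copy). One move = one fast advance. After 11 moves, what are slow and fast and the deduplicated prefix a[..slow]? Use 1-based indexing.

slow=8, fast=13, prefix=[3, 4, 6, 8, 9, 10, 11, 12]

(s=1,f=2) a[fast]=4≠a[slow]=3 write a[2]=4 → slow++,fast++
(s=2,f=3) a[fast]=6≠a[slow]=4 write a[3]=6 → slow++,fast++
(s=3,f=4) a[fast]=8≠a[slow]=6 write a[4]=8 → slow++,fast++
(s=4,f=5) a[fast]=8=a[slow] dup → fast++
(s=4,f=6) a[fast]=9≠a[slow]=8 write a[5]=9 → slow++,fast++
(s=5,f=7) a[fast]=9=a[slow] dup → fast++
(s=5,f=8) a[fast]=10≠a[slow]=9 write a[6]=10 → slow++,fast++
(s=6,f=9) a[fast]=10=a[slow] dup → fast++
(s=6,f=10) a[fast]=11≠a[slow]=10 write a[7]=11 → slow++,fast++
(s=7,f=11) a[fast]=11=a[slow] dup → fast++
(s=7,f=12) a[fast]=12≠a[slow]=11 write a[8]=12 → slow++,fast++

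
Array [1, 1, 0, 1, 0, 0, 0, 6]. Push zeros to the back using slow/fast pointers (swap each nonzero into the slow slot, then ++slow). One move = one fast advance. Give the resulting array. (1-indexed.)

slow=1 fast=1: a[fast]=1≠0 swap→a[1]=1, slow++,fast++
slow=2 fast=2: a[fast]=1≠0 swap→a[2]=1, slow++,fast++
slow=3 fast=3: a[fast]=0, fast++
slow=3 fast=4: a[fast]=1≠0 swap→a[3]=1, slow++,fast++
slow=4 fast=5: a[fast]=0, fast++
slow=4 fast=6: a[fast]=0, fast++
slow=4 fast=7: a[fast]=0, fast++
slow=4 fast=8: a[fast]=6≠0 swap→a[4]=6, slow++,fast++

[1, 1, 1, 6, 0, 0, 0, 0]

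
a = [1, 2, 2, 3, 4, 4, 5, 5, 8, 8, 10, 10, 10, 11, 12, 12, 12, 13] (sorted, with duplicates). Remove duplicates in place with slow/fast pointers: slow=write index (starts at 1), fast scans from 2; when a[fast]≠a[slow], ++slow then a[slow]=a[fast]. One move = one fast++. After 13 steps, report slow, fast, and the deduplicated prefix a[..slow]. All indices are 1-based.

(s=1,f=2) a[fast]=2≠a[slow]=1 write a[2]=2 → slow++,fast++
(s=2,f=3) a[fast]=2=a[slow] dup → fast++
(s=2,f=4) a[fast]=3≠a[slow]=2 write a[3]=3 → slow++,fast++
(s=3,f=5) a[fast]=4≠a[slow]=3 write a[4]=4 → slow++,fast++
(s=4,f=6) a[fast]=4=a[slow] dup → fast++
(s=4,f=7) a[fast]=5≠a[slow]=4 write a[5]=5 → slow++,fast++
(s=5,f=8) a[fast]=5=a[slow] dup → fast++
(s=5,f=9) a[fast]=8≠a[slow]=5 write a[6]=8 → slow++,fast++
(s=6,f=10) a[fast]=8=a[slow] dup → fast++
(s=6,f=11) a[fast]=10≠a[slow]=8 write a[7]=10 → slow++,fast++
(s=7,f=12) a[fast]=10=a[slow] dup → fast++
(s=7,f=13) a[fast]=10=a[slow] dup → fast++
(s=7,f=14) a[fast]=11≠a[slow]=10 write a[8]=11 → slow++,fast++

slow=8, fast=15, prefix=[1, 2, 3, 4, 5, 8, 10, 11]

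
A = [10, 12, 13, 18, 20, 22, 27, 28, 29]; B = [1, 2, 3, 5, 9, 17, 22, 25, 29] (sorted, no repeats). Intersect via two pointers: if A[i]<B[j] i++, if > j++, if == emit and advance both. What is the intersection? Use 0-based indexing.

i=0 j=0: 10>1, j++
i=0 j=1: 10>2, j++
i=0 j=2: 10>3, j++
i=0 j=3: 10>5, j++
i=0 j=4: 10>9, j++
i=0 j=5: 10<17, i++
i=1 j=5: 12<17, i++
i=2 j=5: 13<17, i++
i=3 j=5: 18>17, j++
i=3 j=6: 18<22, i++
i=4 j=6: 20<22, i++
i=5 j=6: 22==22 emit, i++,j++
i=6 j=7: 27>25, j++
i=6 j=8: 27<29, i++
i=7 j=8: 28<29, i++
i=8 j=8: 29==29 emit, i++,j++

intersection = [22, 29]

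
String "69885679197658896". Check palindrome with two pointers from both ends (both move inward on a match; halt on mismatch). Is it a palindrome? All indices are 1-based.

palindrome

[1,17] '6'=='6' → l++,r--
[2,16] '9'=='9' → l++,r--
[3,15] '8'=='8' → l++,r--
[4,14] '8'=='8' → l++,r--
[5,13] '5'=='5' → l++,r--
[6,12] '6'=='6' → l++,r--
[7,11] '7'=='7' → l++,r--
[8,10] '9'=='9' → l++,r--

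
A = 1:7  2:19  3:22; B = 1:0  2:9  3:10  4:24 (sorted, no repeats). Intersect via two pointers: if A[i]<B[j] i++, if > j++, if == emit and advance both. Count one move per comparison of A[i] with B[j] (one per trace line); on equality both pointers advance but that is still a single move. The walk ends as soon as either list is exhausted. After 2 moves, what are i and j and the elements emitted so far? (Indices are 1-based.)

i=2, j=2, emitted=[]

[i=1,j=1] 7>0 → j++
[i=1,j=2] 7<9 → i++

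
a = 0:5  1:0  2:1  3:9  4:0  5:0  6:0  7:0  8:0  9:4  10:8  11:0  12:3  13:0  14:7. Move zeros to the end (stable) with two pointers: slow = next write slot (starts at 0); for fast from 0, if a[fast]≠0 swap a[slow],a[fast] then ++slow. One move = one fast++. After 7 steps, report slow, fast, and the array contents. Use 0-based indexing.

(s=0,f=0) a[fast]=5≠0 swap→a[0]=5 → slow++,fast++
(s=1,f=1) a[fast]=0 → fast++
(s=1,f=2) a[fast]=1≠0 swap→a[1]=1 → slow++,fast++
(s=2,f=3) a[fast]=9≠0 swap→a[2]=9 → slow++,fast++
(s=3,f=4) a[fast]=0 → fast++
(s=3,f=5) a[fast]=0 → fast++
(s=3,f=6) a[fast]=0 → fast++

slow=3, fast=7, a=[5, 1, 9, 0, 0, 0, 0, 0, 0, 4, 8, 0, 3, 0, 7]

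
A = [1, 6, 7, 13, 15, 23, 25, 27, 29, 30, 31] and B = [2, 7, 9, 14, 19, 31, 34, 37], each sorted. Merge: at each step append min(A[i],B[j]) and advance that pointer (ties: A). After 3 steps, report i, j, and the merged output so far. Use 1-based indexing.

i=3, j=2, merged so far=[1, 2, 6]

[i=1,j=1] A[i]=1<=B[j]=2 take 1 → i++
[i=2,j=1] A[i]=6>B[j]=2 take 2 → j++
[i=2,j=2] A[i]=6<=B[j]=7 take 6 → i++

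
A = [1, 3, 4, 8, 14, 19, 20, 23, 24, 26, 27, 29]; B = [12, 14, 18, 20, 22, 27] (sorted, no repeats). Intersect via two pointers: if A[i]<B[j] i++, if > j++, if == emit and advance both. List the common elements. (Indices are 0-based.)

intersection = [14, 20, 27]

i=0 j=0: 1<12, i++
i=1 j=0: 3<12, i++
i=2 j=0: 4<12, i++
i=3 j=0: 8<12, i++
i=4 j=0: 14>12, j++
i=4 j=1: 14==14 emit, i++,j++
i=5 j=2: 19>18, j++
i=5 j=3: 19<20, i++
i=6 j=3: 20==20 emit, i++,j++
i=7 j=4: 23>22, j++
i=7 j=5: 23<27, i++
i=8 j=5: 24<27, i++
i=9 j=5: 26<27, i++
i=10 j=5: 27==27 emit, i++,j++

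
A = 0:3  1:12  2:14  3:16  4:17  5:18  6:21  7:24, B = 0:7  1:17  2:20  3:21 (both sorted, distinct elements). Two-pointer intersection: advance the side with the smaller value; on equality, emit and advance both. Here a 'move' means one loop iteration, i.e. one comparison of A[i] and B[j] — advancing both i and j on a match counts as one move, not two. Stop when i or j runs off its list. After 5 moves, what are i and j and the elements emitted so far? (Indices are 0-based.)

[i=0,j=0] 3<7 → i++
[i=1,j=0] 12>7 → j++
[i=1,j=1] 12<17 → i++
[i=2,j=1] 14<17 → i++
[i=3,j=1] 16<17 → i++

i=4, j=1, emitted=[]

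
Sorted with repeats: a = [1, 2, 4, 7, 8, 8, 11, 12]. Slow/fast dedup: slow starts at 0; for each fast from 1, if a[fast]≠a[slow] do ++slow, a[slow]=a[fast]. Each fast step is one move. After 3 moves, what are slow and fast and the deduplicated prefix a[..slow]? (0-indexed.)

slow=3, fast=4, prefix=[1, 2, 4, 7]

(s=0,f=1) a[fast]=2≠a[slow]=1 write a[1]=2 → slow++,fast++
(s=1,f=2) a[fast]=4≠a[slow]=2 write a[2]=4 → slow++,fast++
(s=2,f=3) a[fast]=7≠a[slow]=4 write a[3]=7 → slow++,fast++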